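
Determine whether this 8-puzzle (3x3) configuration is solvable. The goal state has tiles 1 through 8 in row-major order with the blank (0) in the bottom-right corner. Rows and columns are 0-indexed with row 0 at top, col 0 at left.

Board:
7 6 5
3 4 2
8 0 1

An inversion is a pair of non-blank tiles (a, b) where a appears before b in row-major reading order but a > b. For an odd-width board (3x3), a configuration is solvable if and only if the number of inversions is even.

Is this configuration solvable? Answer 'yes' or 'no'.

Answer: no

Derivation:
Inversions (pairs i<j in row-major order where tile[i] > tile[j] > 0): 21
21 is odd, so the puzzle is not solvable.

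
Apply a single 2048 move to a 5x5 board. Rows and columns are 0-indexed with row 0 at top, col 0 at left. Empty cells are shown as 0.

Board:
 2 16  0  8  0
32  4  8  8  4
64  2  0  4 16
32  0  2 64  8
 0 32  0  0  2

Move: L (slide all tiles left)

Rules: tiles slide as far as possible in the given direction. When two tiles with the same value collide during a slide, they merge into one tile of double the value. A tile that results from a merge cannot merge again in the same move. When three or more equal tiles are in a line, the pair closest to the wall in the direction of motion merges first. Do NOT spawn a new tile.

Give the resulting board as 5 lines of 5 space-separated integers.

Answer:  2 16  8  0  0
32  4 16  4  0
64  2  4 16  0
32  2 64  8  0
32  2  0  0  0

Derivation:
Slide left:
row 0: [2, 16, 0, 8, 0] -> [2, 16, 8, 0, 0]
row 1: [32, 4, 8, 8, 4] -> [32, 4, 16, 4, 0]
row 2: [64, 2, 0, 4, 16] -> [64, 2, 4, 16, 0]
row 3: [32, 0, 2, 64, 8] -> [32, 2, 64, 8, 0]
row 4: [0, 32, 0, 0, 2] -> [32, 2, 0, 0, 0]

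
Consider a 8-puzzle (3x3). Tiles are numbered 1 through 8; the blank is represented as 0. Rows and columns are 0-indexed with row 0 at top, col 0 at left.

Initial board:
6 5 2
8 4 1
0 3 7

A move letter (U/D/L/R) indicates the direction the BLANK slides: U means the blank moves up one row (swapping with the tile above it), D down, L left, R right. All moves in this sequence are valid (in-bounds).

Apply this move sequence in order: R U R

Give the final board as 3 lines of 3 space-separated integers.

After move 1 (R):
6 5 2
8 4 1
3 0 7

After move 2 (U):
6 5 2
8 0 1
3 4 7

After move 3 (R):
6 5 2
8 1 0
3 4 7

Answer: 6 5 2
8 1 0
3 4 7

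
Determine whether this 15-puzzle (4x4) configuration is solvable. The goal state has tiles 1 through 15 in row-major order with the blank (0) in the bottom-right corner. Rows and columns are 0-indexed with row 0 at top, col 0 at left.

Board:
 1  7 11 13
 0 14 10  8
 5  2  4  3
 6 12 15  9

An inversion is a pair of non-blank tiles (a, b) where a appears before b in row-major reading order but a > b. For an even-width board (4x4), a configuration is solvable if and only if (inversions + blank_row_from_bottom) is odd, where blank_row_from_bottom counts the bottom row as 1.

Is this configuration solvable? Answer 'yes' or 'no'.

Inversions: 49
Blank is in row 1 (0-indexed from top), which is row 3 counting from the bottom (bottom = 1).
49 + 3 = 52, which is even, so the puzzle is not solvable.

Answer: no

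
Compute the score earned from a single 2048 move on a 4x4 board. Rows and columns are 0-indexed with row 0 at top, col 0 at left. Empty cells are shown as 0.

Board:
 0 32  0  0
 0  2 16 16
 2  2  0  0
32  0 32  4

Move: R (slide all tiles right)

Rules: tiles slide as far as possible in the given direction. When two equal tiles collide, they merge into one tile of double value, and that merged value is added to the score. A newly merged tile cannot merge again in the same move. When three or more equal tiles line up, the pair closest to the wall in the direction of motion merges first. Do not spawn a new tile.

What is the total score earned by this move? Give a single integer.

Slide right:
row 0: [0, 32, 0, 0] -> [0, 0, 0, 32]  score +0 (running 0)
row 1: [0, 2, 16, 16] -> [0, 0, 2, 32]  score +32 (running 32)
row 2: [2, 2, 0, 0] -> [0, 0, 0, 4]  score +4 (running 36)
row 3: [32, 0, 32, 4] -> [0, 0, 64, 4]  score +64 (running 100)
Board after move:
 0  0  0 32
 0  0  2 32
 0  0  0  4
 0  0 64  4

Answer: 100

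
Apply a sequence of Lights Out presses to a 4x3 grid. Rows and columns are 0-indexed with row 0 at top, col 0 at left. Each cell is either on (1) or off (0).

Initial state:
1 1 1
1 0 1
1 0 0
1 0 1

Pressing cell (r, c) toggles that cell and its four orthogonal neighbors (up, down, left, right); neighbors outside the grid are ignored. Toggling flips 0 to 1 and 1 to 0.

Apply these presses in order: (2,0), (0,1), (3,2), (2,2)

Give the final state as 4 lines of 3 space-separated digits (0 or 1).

Answer: 0 0 0
0 1 0
0 0 0
0 1 1

Derivation:
After press 1 at (2,0):
1 1 1
0 0 1
0 1 0
0 0 1

After press 2 at (0,1):
0 0 0
0 1 1
0 1 0
0 0 1

After press 3 at (3,2):
0 0 0
0 1 1
0 1 1
0 1 0

After press 4 at (2,2):
0 0 0
0 1 0
0 0 0
0 1 1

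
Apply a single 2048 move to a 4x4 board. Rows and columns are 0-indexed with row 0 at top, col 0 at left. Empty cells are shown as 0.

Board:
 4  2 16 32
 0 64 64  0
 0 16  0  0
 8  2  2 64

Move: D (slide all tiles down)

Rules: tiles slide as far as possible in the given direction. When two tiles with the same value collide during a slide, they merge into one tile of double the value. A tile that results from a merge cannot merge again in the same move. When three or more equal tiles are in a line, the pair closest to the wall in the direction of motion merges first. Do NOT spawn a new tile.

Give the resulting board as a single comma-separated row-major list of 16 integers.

Slide down:
col 0: [4, 0, 0, 8] -> [0, 0, 4, 8]
col 1: [2, 64, 16, 2] -> [2, 64, 16, 2]
col 2: [16, 64, 0, 2] -> [0, 16, 64, 2]
col 3: [32, 0, 0, 64] -> [0, 0, 32, 64]

Answer: 0, 2, 0, 0, 0, 64, 16, 0, 4, 16, 64, 32, 8, 2, 2, 64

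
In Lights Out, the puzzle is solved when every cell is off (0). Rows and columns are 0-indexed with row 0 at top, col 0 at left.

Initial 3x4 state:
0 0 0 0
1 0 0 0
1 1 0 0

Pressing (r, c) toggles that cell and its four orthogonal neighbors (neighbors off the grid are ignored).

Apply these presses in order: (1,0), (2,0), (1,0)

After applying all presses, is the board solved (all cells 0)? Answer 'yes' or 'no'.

After press 1 at (1,0):
1 0 0 0
0 1 0 0
0 1 0 0

After press 2 at (2,0):
1 0 0 0
1 1 0 0
1 0 0 0

After press 3 at (1,0):
0 0 0 0
0 0 0 0
0 0 0 0

Lights still on: 0

Answer: yes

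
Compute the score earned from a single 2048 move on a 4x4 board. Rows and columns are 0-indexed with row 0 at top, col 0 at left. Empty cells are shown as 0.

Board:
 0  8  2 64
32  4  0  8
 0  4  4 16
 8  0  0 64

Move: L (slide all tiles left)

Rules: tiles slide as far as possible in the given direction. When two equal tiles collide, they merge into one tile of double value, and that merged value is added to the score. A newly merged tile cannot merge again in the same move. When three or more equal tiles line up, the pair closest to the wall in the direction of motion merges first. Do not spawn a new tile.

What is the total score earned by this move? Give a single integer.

Answer: 8

Derivation:
Slide left:
row 0: [0, 8, 2, 64] -> [8, 2, 64, 0]  score +0 (running 0)
row 1: [32, 4, 0, 8] -> [32, 4, 8, 0]  score +0 (running 0)
row 2: [0, 4, 4, 16] -> [8, 16, 0, 0]  score +8 (running 8)
row 3: [8, 0, 0, 64] -> [8, 64, 0, 0]  score +0 (running 8)
Board after move:
 8  2 64  0
32  4  8  0
 8 16  0  0
 8 64  0  0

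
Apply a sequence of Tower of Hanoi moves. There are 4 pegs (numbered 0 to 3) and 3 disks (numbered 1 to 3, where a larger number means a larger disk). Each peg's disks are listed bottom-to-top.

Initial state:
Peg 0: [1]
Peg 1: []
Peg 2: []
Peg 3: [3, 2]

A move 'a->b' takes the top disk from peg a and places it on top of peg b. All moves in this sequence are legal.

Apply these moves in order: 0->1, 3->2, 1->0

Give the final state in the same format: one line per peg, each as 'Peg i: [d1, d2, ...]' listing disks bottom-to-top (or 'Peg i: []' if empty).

After move 1 (0->1):
Peg 0: []
Peg 1: [1]
Peg 2: []
Peg 3: [3, 2]

After move 2 (3->2):
Peg 0: []
Peg 1: [1]
Peg 2: [2]
Peg 3: [3]

After move 3 (1->0):
Peg 0: [1]
Peg 1: []
Peg 2: [2]
Peg 3: [3]

Answer: Peg 0: [1]
Peg 1: []
Peg 2: [2]
Peg 3: [3]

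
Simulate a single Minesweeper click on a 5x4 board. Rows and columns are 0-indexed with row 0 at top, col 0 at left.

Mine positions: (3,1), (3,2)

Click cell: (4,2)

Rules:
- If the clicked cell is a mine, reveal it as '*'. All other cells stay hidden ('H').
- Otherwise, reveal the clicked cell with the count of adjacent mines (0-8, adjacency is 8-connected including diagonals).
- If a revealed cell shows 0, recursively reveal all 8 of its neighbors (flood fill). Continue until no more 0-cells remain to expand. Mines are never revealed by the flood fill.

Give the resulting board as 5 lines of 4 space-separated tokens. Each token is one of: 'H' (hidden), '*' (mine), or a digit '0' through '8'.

H H H H
H H H H
H H H H
H H H H
H H 2 H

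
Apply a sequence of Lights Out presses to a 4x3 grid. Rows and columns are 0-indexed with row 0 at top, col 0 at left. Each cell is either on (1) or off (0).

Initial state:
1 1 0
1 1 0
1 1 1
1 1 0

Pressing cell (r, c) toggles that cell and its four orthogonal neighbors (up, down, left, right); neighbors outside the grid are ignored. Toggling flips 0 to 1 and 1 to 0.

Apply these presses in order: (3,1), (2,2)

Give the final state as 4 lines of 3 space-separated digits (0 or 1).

After press 1 at (3,1):
1 1 0
1 1 0
1 0 1
0 0 1

After press 2 at (2,2):
1 1 0
1 1 1
1 1 0
0 0 0

Answer: 1 1 0
1 1 1
1 1 0
0 0 0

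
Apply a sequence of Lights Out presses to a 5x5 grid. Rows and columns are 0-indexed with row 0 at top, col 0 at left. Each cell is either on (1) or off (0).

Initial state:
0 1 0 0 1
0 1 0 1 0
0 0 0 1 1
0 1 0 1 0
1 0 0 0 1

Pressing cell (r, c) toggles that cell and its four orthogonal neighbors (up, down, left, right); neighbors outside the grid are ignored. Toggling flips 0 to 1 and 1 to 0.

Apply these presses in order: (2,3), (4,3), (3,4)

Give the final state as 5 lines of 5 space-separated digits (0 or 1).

After press 1 at (2,3):
0 1 0 0 1
0 1 0 0 0
0 0 1 0 0
0 1 0 0 0
1 0 0 0 1

After press 2 at (4,3):
0 1 0 0 1
0 1 0 0 0
0 0 1 0 0
0 1 0 1 0
1 0 1 1 0

After press 3 at (3,4):
0 1 0 0 1
0 1 0 0 0
0 0 1 0 1
0 1 0 0 1
1 0 1 1 1

Answer: 0 1 0 0 1
0 1 0 0 0
0 0 1 0 1
0 1 0 0 1
1 0 1 1 1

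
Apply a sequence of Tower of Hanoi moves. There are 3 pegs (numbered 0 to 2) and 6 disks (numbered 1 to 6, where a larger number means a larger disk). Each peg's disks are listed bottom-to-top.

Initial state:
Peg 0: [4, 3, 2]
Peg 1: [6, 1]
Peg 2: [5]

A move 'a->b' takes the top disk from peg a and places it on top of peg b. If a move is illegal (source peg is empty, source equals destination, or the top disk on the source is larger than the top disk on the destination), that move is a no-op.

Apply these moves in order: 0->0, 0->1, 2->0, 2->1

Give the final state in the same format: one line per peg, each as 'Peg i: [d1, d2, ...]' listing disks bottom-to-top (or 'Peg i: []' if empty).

After move 1 (0->0):
Peg 0: [4, 3, 2]
Peg 1: [6, 1]
Peg 2: [5]

After move 2 (0->1):
Peg 0: [4, 3, 2]
Peg 1: [6, 1]
Peg 2: [5]

After move 3 (2->0):
Peg 0: [4, 3, 2]
Peg 1: [6, 1]
Peg 2: [5]

After move 4 (2->1):
Peg 0: [4, 3, 2]
Peg 1: [6, 1]
Peg 2: [5]

Answer: Peg 0: [4, 3, 2]
Peg 1: [6, 1]
Peg 2: [5]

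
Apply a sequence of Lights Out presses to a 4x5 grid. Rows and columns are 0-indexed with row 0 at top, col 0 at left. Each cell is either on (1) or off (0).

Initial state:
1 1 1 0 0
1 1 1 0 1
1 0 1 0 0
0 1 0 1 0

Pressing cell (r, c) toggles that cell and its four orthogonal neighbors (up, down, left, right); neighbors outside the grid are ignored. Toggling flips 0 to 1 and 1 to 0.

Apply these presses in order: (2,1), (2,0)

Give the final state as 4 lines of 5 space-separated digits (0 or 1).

After press 1 at (2,1):
1 1 1 0 0
1 0 1 0 1
0 1 0 0 0
0 0 0 1 0

After press 2 at (2,0):
1 1 1 0 0
0 0 1 0 1
1 0 0 0 0
1 0 0 1 0

Answer: 1 1 1 0 0
0 0 1 0 1
1 0 0 0 0
1 0 0 1 0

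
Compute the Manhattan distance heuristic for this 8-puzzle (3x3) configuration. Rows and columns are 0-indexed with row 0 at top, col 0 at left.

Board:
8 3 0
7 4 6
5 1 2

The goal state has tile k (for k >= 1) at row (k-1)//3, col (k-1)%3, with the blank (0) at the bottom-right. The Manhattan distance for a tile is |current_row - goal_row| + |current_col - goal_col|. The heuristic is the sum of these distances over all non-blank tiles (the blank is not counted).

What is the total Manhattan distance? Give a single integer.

Answer: 14

Derivation:
Tile 8: at (0,0), goal (2,1), distance |0-2|+|0-1| = 3
Tile 3: at (0,1), goal (0,2), distance |0-0|+|1-2| = 1
Tile 7: at (1,0), goal (2,0), distance |1-2|+|0-0| = 1
Tile 4: at (1,1), goal (1,0), distance |1-1|+|1-0| = 1
Tile 6: at (1,2), goal (1,2), distance |1-1|+|2-2| = 0
Tile 5: at (2,0), goal (1,1), distance |2-1|+|0-1| = 2
Tile 1: at (2,1), goal (0,0), distance |2-0|+|1-0| = 3
Tile 2: at (2,2), goal (0,1), distance |2-0|+|2-1| = 3
Sum: 3 + 1 + 1 + 1 + 0 + 2 + 3 + 3 = 14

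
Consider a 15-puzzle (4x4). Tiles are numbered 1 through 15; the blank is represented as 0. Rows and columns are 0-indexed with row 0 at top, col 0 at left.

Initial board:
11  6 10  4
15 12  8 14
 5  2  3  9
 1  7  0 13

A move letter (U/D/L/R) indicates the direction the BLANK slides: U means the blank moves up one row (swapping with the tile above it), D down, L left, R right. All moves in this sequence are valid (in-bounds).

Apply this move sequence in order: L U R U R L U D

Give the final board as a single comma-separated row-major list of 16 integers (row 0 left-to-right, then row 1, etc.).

Answer: 11, 6, 10, 4, 15, 12, 0, 14, 5, 3, 8, 9, 1, 2, 7, 13

Derivation:
After move 1 (L):
11  6 10  4
15 12  8 14
 5  2  3  9
 1  0  7 13

After move 2 (U):
11  6 10  4
15 12  8 14
 5  0  3  9
 1  2  7 13

After move 3 (R):
11  6 10  4
15 12  8 14
 5  3  0  9
 1  2  7 13

After move 4 (U):
11  6 10  4
15 12  0 14
 5  3  8  9
 1  2  7 13

After move 5 (R):
11  6 10  4
15 12 14  0
 5  3  8  9
 1  2  7 13

After move 6 (L):
11  6 10  4
15 12  0 14
 5  3  8  9
 1  2  7 13

After move 7 (U):
11  6  0  4
15 12 10 14
 5  3  8  9
 1  2  7 13

After move 8 (D):
11  6 10  4
15 12  0 14
 5  3  8  9
 1  2  7 13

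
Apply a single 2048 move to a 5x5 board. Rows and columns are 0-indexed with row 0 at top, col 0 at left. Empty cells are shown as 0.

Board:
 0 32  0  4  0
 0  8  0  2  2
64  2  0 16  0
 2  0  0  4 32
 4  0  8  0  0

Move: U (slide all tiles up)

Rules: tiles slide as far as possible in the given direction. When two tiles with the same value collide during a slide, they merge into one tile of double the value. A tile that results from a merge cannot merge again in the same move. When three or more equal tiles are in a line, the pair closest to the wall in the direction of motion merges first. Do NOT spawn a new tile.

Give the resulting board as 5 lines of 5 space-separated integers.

Slide up:
col 0: [0, 0, 64, 2, 4] -> [64, 2, 4, 0, 0]
col 1: [32, 8, 2, 0, 0] -> [32, 8, 2, 0, 0]
col 2: [0, 0, 0, 0, 8] -> [8, 0, 0, 0, 0]
col 3: [4, 2, 16, 4, 0] -> [4, 2, 16, 4, 0]
col 4: [0, 2, 0, 32, 0] -> [2, 32, 0, 0, 0]

Answer: 64 32  8  4  2
 2  8  0  2 32
 4  2  0 16  0
 0  0  0  4  0
 0  0  0  0  0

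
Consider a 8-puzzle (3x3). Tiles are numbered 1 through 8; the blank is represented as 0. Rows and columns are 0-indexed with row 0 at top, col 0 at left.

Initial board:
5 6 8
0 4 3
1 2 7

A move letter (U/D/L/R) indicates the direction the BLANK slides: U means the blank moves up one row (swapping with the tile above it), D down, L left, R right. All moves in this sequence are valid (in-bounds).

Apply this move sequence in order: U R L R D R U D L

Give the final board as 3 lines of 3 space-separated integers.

After move 1 (U):
0 6 8
5 4 3
1 2 7

After move 2 (R):
6 0 8
5 4 3
1 2 7

After move 3 (L):
0 6 8
5 4 3
1 2 7

After move 4 (R):
6 0 8
5 4 3
1 2 7

After move 5 (D):
6 4 8
5 0 3
1 2 7

After move 6 (R):
6 4 8
5 3 0
1 2 7

After move 7 (U):
6 4 0
5 3 8
1 2 7

After move 8 (D):
6 4 8
5 3 0
1 2 7

After move 9 (L):
6 4 8
5 0 3
1 2 7

Answer: 6 4 8
5 0 3
1 2 7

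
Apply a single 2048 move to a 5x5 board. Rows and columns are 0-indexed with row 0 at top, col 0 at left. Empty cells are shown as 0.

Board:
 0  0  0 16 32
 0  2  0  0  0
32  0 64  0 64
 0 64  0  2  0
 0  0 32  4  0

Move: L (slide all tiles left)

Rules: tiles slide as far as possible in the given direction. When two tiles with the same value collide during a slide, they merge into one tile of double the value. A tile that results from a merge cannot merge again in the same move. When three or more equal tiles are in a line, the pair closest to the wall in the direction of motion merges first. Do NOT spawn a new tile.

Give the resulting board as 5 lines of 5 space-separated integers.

Answer:  16  32   0   0   0
  2   0   0   0   0
 32 128   0   0   0
 64   2   0   0   0
 32   4   0   0   0

Derivation:
Slide left:
row 0: [0, 0, 0, 16, 32] -> [16, 32, 0, 0, 0]
row 1: [0, 2, 0, 0, 0] -> [2, 0, 0, 0, 0]
row 2: [32, 0, 64, 0, 64] -> [32, 128, 0, 0, 0]
row 3: [0, 64, 0, 2, 0] -> [64, 2, 0, 0, 0]
row 4: [0, 0, 32, 4, 0] -> [32, 4, 0, 0, 0]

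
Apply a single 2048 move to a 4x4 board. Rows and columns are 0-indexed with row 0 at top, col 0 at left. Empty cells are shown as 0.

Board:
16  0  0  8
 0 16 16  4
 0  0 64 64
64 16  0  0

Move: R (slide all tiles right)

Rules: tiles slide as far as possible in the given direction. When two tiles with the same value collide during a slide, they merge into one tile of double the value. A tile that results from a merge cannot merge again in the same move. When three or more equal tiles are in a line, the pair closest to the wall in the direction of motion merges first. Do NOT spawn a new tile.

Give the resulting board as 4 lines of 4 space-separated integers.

Answer:   0   0  16   8
  0   0  32   4
  0   0   0 128
  0   0  64  16

Derivation:
Slide right:
row 0: [16, 0, 0, 8] -> [0, 0, 16, 8]
row 1: [0, 16, 16, 4] -> [0, 0, 32, 4]
row 2: [0, 0, 64, 64] -> [0, 0, 0, 128]
row 3: [64, 16, 0, 0] -> [0, 0, 64, 16]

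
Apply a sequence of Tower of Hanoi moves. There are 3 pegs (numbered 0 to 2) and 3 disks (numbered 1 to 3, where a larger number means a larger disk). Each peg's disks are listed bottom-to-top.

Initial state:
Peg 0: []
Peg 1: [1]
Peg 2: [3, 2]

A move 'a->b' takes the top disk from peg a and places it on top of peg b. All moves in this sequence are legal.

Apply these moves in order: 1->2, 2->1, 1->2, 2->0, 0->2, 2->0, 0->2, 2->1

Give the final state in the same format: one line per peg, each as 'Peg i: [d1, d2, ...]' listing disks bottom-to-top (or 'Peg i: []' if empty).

After move 1 (1->2):
Peg 0: []
Peg 1: []
Peg 2: [3, 2, 1]

After move 2 (2->1):
Peg 0: []
Peg 1: [1]
Peg 2: [3, 2]

After move 3 (1->2):
Peg 0: []
Peg 1: []
Peg 2: [3, 2, 1]

After move 4 (2->0):
Peg 0: [1]
Peg 1: []
Peg 2: [3, 2]

After move 5 (0->2):
Peg 0: []
Peg 1: []
Peg 2: [3, 2, 1]

After move 6 (2->0):
Peg 0: [1]
Peg 1: []
Peg 2: [3, 2]

After move 7 (0->2):
Peg 0: []
Peg 1: []
Peg 2: [3, 2, 1]

After move 8 (2->1):
Peg 0: []
Peg 1: [1]
Peg 2: [3, 2]

Answer: Peg 0: []
Peg 1: [1]
Peg 2: [3, 2]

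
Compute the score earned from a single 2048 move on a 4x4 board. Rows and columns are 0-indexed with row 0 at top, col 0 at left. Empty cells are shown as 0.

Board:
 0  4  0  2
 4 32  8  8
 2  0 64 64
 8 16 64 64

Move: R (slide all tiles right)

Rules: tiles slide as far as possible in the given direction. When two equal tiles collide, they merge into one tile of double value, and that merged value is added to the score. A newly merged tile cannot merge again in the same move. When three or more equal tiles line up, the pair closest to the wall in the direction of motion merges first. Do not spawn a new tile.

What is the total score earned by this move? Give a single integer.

Slide right:
row 0: [0, 4, 0, 2] -> [0, 0, 4, 2]  score +0 (running 0)
row 1: [4, 32, 8, 8] -> [0, 4, 32, 16]  score +16 (running 16)
row 2: [2, 0, 64, 64] -> [0, 0, 2, 128]  score +128 (running 144)
row 3: [8, 16, 64, 64] -> [0, 8, 16, 128]  score +128 (running 272)
Board after move:
  0   0   4   2
  0   4  32  16
  0   0   2 128
  0   8  16 128

Answer: 272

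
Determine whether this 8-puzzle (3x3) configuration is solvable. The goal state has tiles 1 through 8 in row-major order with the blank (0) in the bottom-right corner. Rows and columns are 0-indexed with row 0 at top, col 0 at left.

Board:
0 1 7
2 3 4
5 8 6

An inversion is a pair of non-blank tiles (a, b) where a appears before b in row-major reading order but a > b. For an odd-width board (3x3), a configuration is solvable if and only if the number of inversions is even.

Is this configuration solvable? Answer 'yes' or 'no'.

Inversions (pairs i<j in row-major order where tile[i] > tile[j] > 0): 6
6 is even, so the puzzle is solvable.

Answer: yes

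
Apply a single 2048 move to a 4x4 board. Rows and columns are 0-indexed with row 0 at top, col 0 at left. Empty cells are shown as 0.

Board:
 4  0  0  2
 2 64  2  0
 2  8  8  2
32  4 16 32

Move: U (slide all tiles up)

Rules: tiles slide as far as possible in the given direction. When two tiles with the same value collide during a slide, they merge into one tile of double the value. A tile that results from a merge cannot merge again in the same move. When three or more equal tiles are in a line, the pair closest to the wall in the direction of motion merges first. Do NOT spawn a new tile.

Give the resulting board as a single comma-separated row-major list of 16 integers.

Slide up:
col 0: [4, 2, 2, 32] -> [4, 4, 32, 0]
col 1: [0, 64, 8, 4] -> [64, 8, 4, 0]
col 2: [0, 2, 8, 16] -> [2, 8, 16, 0]
col 3: [2, 0, 2, 32] -> [4, 32, 0, 0]

Answer: 4, 64, 2, 4, 4, 8, 8, 32, 32, 4, 16, 0, 0, 0, 0, 0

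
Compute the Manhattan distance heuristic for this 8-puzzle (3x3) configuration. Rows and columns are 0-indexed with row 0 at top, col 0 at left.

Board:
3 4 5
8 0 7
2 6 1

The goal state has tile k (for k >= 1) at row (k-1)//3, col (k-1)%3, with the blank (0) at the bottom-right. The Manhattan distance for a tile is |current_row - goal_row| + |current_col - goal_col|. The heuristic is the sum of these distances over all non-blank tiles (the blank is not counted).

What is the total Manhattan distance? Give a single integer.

Answer: 20

Derivation:
Tile 3: (0,0)->(0,2) = 2
Tile 4: (0,1)->(1,0) = 2
Tile 5: (0,2)->(1,1) = 2
Tile 8: (1,0)->(2,1) = 2
Tile 7: (1,2)->(2,0) = 3
Tile 2: (2,0)->(0,1) = 3
Tile 6: (2,1)->(1,2) = 2
Tile 1: (2,2)->(0,0) = 4
Sum: 2 + 2 + 2 + 2 + 3 + 3 + 2 + 4 = 20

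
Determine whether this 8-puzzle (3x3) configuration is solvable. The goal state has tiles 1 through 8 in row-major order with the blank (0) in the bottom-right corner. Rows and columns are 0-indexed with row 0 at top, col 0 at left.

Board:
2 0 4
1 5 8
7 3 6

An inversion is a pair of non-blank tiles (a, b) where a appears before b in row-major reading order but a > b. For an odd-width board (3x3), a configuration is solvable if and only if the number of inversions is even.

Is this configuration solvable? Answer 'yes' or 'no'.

Inversions (pairs i<j in row-major order where tile[i] > tile[j] > 0): 9
9 is odd, so the puzzle is not solvable.

Answer: no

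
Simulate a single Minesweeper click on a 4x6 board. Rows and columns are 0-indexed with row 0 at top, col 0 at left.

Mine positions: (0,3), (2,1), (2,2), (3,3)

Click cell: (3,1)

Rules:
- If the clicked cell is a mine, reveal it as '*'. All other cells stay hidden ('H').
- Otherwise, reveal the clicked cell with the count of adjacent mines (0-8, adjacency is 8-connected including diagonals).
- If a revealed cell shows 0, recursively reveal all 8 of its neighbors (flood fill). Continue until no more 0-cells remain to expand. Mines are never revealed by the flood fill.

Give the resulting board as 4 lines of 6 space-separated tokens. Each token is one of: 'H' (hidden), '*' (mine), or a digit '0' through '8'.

H H H H H H
H H H H H H
H H H H H H
H 2 H H H H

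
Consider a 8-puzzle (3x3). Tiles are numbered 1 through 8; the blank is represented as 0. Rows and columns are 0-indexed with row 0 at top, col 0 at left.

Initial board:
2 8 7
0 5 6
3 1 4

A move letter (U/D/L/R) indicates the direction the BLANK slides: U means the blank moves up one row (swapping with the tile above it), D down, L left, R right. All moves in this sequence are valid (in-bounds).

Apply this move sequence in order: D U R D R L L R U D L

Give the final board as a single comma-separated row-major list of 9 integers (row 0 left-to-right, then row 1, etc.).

After move 1 (D):
2 8 7
3 5 6
0 1 4

After move 2 (U):
2 8 7
0 5 6
3 1 4

After move 3 (R):
2 8 7
5 0 6
3 1 4

After move 4 (D):
2 8 7
5 1 6
3 0 4

After move 5 (R):
2 8 7
5 1 6
3 4 0

After move 6 (L):
2 8 7
5 1 6
3 0 4

After move 7 (L):
2 8 7
5 1 6
0 3 4

After move 8 (R):
2 8 7
5 1 6
3 0 4

After move 9 (U):
2 8 7
5 0 6
3 1 4

After move 10 (D):
2 8 7
5 1 6
3 0 4

After move 11 (L):
2 8 7
5 1 6
0 3 4

Answer: 2, 8, 7, 5, 1, 6, 0, 3, 4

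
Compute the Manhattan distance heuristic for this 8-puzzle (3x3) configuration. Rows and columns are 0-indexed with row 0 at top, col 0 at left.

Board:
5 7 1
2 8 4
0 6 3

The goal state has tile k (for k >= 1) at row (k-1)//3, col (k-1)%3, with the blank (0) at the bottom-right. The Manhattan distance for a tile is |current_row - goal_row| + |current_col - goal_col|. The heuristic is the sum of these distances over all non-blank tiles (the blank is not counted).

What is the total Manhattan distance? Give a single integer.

Tile 5: at (0,0), goal (1,1), distance |0-1|+|0-1| = 2
Tile 7: at (0,1), goal (2,0), distance |0-2|+|1-0| = 3
Tile 1: at (0,2), goal (0,0), distance |0-0|+|2-0| = 2
Tile 2: at (1,0), goal (0,1), distance |1-0|+|0-1| = 2
Tile 8: at (1,1), goal (2,1), distance |1-2|+|1-1| = 1
Tile 4: at (1,2), goal (1,0), distance |1-1|+|2-0| = 2
Tile 6: at (2,1), goal (1,2), distance |2-1|+|1-2| = 2
Tile 3: at (2,2), goal (0,2), distance |2-0|+|2-2| = 2
Sum: 2 + 3 + 2 + 2 + 1 + 2 + 2 + 2 = 16

Answer: 16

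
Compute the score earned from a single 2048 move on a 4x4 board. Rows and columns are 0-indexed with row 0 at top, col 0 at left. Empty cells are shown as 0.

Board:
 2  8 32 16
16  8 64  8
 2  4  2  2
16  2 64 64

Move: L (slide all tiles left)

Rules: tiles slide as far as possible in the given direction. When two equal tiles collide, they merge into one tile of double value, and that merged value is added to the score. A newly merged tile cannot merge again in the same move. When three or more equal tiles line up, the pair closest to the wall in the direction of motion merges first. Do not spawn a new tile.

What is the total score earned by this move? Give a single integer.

Slide left:
row 0: [2, 8, 32, 16] -> [2, 8, 32, 16]  score +0 (running 0)
row 1: [16, 8, 64, 8] -> [16, 8, 64, 8]  score +0 (running 0)
row 2: [2, 4, 2, 2] -> [2, 4, 4, 0]  score +4 (running 4)
row 3: [16, 2, 64, 64] -> [16, 2, 128, 0]  score +128 (running 132)
Board after move:
  2   8  32  16
 16   8  64   8
  2   4   4   0
 16   2 128   0

Answer: 132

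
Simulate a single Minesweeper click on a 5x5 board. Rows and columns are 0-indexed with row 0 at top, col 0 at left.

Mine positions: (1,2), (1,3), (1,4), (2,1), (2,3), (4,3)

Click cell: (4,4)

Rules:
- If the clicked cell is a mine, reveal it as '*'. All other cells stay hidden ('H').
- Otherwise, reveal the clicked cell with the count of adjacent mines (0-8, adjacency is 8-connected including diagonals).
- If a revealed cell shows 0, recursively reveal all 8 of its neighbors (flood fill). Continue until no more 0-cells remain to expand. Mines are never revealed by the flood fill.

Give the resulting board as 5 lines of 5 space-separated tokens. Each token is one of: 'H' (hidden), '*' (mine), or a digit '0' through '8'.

H H H H H
H H H H H
H H H H H
H H H H H
H H H H 1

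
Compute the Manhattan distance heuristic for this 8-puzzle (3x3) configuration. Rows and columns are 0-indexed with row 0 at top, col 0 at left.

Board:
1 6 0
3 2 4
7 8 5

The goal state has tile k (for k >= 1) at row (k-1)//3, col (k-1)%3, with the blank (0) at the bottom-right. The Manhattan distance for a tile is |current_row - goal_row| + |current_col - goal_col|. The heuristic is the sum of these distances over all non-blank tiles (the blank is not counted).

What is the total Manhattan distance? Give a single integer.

Answer: 10

Derivation:
Tile 1: at (0,0), goal (0,0), distance |0-0|+|0-0| = 0
Tile 6: at (0,1), goal (1,2), distance |0-1|+|1-2| = 2
Tile 3: at (1,0), goal (0,2), distance |1-0|+|0-2| = 3
Tile 2: at (1,1), goal (0,1), distance |1-0|+|1-1| = 1
Tile 4: at (1,2), goal (1,0), distance |1-1|+|2-0| = 2
Tile 7: at (2,0), goal (2,0), distance |2-2|+|0-0| = 0
Tile 8: at (2,1), goal (2,1), distance |2-2|+|1-1| = 0
Tile 5: at (2,2), goal (1,1), distance |2-1|+|2-1| = 2
Sum: 0 + 2 + 3 + 1 + 2 + 0 + 0 + 2 = 10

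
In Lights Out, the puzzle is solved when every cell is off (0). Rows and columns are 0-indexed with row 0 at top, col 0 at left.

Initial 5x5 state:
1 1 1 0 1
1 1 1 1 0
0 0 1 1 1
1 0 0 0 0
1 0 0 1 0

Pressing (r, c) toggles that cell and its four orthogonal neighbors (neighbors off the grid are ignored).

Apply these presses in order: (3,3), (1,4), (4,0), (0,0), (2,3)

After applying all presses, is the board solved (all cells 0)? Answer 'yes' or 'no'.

Answer: no

Derivation:
After press 1 at (3,3):
1 1 1 0 1
1 1 1 1 0
0 0 1 0 1
1 0 1 1 1
1 0 0 0 0

After press 2 at (1,4):
1 1 1 0 0
1 1 1 0 1
0 0 1 0 0
1 0 1 1 1
1 0 0 0 0

After press 3 at (4,0):
1 1 1 0 0
1 1 1 0 1
0 0 1 0 0
0 0 1 1 1
0 1 0 0 0

After press 4 at (0,0):
0 0 1 0 0
0 1 1 0 1
0 0 1 0 0
0 0 1 1 1
0 1 0 0 0

After press 5 at (2,3):
0 0 1 0 0
0 1 1 1 1
0 0 0 1 1
0 0 1 0 1
0 1 0 0 0

Lights still on: 10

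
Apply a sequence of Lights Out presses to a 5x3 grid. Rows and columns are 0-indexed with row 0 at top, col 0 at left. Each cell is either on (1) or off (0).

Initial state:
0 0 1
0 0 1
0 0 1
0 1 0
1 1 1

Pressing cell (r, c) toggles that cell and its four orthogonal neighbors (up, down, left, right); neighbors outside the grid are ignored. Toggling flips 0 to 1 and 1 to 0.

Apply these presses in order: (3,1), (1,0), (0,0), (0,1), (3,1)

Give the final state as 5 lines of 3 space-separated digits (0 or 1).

Answer: 1 0 0
0 0 1
1 0 1
0 1 0
1 1 1

Derivation:
After press 1 at (3,1):
0 0 1
0 0 1
0 1 1
1 0 1
1 0 1

After press 2 at (1,0):
1 0 1
1 1 1
1 1 1
1 0 1
1 0 1

After press 3 at (0,0):
0 1 1
0 1 1
1 1 1
1 0 1
1 0 1

After press 4 at (0,1):
1 0 0
0 0 1
1 1 1
1 0 1
1 0 1

After press 5 at (3,1):
1 0 0
0 0 1
1 0 1
0 1 0
1 1 1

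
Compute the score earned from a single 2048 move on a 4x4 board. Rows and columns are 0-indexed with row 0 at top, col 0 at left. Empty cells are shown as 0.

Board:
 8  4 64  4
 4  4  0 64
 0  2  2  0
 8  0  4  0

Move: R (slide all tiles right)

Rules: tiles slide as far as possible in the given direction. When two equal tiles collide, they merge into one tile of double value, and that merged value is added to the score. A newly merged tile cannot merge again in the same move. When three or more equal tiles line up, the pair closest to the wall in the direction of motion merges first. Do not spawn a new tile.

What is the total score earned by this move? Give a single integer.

Answer: 12

Derivation:
Slide right:
row 0: [8, 4, 64, 4] -> [8, 4, 64, 4]  score +0 (running 0)
row 1: [4, 4, 0, 64] -> [0, 0, 8, 64]  score +8 (running 8)
row 2: [0, 2, 2, 0] -> [0, 0, 0, 4]  score +4 (running 12)
row 3: [8, 0, 4, 0] -> [0, 0, 8, 4]  score +0 (running 12)
Board after move:
 8  4 64  4
 0  0  8 64
 0  0  0  4
 0  0  8  4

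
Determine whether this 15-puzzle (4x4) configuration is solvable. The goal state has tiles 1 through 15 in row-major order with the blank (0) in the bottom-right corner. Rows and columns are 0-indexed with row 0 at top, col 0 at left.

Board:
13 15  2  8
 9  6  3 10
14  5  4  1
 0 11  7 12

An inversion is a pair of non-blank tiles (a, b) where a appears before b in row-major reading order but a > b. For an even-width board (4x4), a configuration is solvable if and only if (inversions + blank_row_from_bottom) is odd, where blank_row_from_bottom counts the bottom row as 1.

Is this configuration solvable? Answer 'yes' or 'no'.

Inversions: 57
Blank is in row 3 (0-indexed from top), which is row 1 counting from the bottom (bottom = 1).
57 + 1 = 58, which is even, so the puzzle is not solvable.

Answer: no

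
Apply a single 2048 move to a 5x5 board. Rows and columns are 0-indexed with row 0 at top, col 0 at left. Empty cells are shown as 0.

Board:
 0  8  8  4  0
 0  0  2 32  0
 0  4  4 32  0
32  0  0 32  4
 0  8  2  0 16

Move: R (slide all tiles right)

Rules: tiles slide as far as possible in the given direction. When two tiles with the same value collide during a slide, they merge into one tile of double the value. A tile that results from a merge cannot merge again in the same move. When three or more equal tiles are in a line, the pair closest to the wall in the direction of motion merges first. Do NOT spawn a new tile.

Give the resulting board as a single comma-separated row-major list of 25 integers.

Slide right:
row 0: [0, 8, 8, 4, 0] -> [0, 0, 0, 16, 4]
row 1: [0, 0, 2, 32, 0] -> [0, 0, 0, 2, 32]
row 2: [0, 4, 4, 32, 0] -> [0, 0, 0, 8, 32]
row 3: [32, 0, 0, 32, 4] -> [0, 0, 0, 64, 4]
row 4: [0, 8, 2, 0, 16] -> [0, 0, 8, 2, 16]

Answer: 0, 0, 0, 16, 4, 0, 0, 0, 2, 32, 0, 0, 0, 8, 32, 0, 0, 0, 64, 4, 0, 0, 8, 2, 16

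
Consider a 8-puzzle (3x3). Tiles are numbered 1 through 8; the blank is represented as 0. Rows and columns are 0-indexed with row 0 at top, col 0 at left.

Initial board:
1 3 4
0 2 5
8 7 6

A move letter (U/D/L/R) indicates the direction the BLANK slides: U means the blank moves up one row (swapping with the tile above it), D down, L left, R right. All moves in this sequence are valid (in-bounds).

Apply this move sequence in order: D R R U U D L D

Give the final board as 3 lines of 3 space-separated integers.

Answer: 1 3 4
8 6 2
7 0 5

Derivation:
After move 1 (D):
1 3 4
8 2 5
0 7 6

After move 2 (R):
1 3 4
8 2 5
7 0 6

After move 3 (R):
1 3 4
8 2 5
7 6 0

After move 4 (U):
1 3 4
8 2 0
7 6 5

After move 5 (U):
1 3 0
8 2 4
7 6 5

After move 6 (D):
1 3 4
8 2 0
7 6 5

After move 7 (L):
1 3 4
8 0 2
7 6 5

After move 8 (D):
1 3 4
8 6 2
7 0 5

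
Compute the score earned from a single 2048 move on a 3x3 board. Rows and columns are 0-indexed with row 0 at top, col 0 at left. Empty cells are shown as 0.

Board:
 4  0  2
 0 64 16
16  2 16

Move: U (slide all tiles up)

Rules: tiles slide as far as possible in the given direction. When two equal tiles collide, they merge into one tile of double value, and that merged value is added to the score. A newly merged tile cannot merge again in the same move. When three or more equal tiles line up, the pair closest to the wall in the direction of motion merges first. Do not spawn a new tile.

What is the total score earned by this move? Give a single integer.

Slide up:
col 0: [4, 0, 16] -> [4, 16, 0]  score +0 (running 0)
col 1: [0, 64, 2] -> [64, 2, 0]  score +0 (running 0)
col 2: [2, 16, 16] -> [2, 32, 0]  score +32 (running 32)
Board after move:
 4 64  2
16  2 32
 0  0  0

Answer: 32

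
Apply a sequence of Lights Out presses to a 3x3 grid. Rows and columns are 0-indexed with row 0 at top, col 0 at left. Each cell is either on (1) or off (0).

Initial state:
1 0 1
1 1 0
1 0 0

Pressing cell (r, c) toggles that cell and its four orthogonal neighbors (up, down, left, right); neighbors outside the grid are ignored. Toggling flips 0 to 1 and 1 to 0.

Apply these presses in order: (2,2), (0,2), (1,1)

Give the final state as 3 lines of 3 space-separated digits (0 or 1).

Answer: 1 0 0
0 0 1
1 0 1

Derivation:
After press 1 at (2,2):
1 0 1
1 1 1
1 1 1

After press 2 at (0,2):
1 1 0
1 1 0
1 1 1

After press 3 at (1,1):
1 0 0
0 0 1
1 0 1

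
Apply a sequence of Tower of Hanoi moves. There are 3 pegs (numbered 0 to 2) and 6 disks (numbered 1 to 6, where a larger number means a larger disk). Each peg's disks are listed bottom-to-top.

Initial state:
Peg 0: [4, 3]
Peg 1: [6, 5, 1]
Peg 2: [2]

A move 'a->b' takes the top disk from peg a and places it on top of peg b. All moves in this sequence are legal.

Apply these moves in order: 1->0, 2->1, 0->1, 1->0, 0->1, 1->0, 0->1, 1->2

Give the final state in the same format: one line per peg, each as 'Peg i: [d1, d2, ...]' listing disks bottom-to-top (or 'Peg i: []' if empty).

After move 1 (1->0):
Peg 0: [4, 3, 1]
Peg 1: [6, 5]
Peg 2: [2]

After move 2 (2->1):
Peg 0: [4, 3, 1]
Peg 1: [6, 5, 2]
Peg 2: []

After move 3 (0->1):
Peg 0: [4, 3]
Peg 1: [6, 5, 2, 1]
Peg 2: []

After move 4 (1->0):
Peg 0: [4, 3, 1]
Peg 1: [6, 5, 2]
Peg 2: []

After move 5 (0->1):
Peg 0: [4, 3]
Peg 1: [6, 5, 2, 1]
Peg 2: []

After move 6 (1->0):
Peg 0: [4, 3, 1]
Peg 1: [6, 5, 2]
Peg 2: []

After move 7 (0->1):
Peg 0: [4, 3]
Peg 1: [6, 5, 2, 1]
Peg 2: []

After move 8 (1->2):
Peg 0: [4, 3]
Peg 1: [6, 5, 2]
Peg 2: [1]

Answer: Peg 0: [4, 3]
Peg 1: [6, 5, 2]
Peg 2: [1]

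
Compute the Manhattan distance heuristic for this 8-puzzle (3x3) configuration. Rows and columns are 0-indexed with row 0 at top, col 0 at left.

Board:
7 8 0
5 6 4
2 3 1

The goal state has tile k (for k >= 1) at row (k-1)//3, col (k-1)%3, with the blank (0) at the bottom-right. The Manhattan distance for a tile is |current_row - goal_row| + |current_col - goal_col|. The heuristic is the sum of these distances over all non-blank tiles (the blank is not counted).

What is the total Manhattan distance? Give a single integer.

Tile 7: (0,0)->(2,0) = 2
Tile 8: (0,1)->(2,1) = 2
Tile 5: (1,0)->(1,1) = 1
Tile 6: (1,1)->(1,2) = 1
Tile 4: (1,2)->(1,0) = 2
Tile 2: (2,0)->(0,1) = 3
Tile 3: (2,1)->(0,2) = 3
Tile 1: (2,2)->(0,0) = 4
Sum: 2 + 2 + 1 + 1 + 2 + 3 + 3 + 4 = 18

Answer: 18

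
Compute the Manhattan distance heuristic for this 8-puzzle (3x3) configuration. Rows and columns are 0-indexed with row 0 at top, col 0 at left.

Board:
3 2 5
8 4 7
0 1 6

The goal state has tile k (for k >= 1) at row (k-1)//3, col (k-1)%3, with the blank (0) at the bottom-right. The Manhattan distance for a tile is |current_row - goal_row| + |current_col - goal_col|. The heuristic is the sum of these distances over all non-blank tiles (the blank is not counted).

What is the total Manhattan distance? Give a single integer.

Tile 3: (0,0)->(0,2) = 2
Tile 2: (0,1)->(0,1) = 0
Tile 5: (0,2)->(1,1) = 2
Tile 8: (1,0)->(2,1) = 2
Tile 4: (1,1)->(1,0) = 1
Tile 7: (1,2)->(2,0) = 3
Tile 1: (2,1)->(0,0) = 3
Tile 6: (2,2)->(1,2) = 1
Sum: 2 + 0 + 2 + 2 + 1 + 3 + 3 + 1 = 14

Answer: 14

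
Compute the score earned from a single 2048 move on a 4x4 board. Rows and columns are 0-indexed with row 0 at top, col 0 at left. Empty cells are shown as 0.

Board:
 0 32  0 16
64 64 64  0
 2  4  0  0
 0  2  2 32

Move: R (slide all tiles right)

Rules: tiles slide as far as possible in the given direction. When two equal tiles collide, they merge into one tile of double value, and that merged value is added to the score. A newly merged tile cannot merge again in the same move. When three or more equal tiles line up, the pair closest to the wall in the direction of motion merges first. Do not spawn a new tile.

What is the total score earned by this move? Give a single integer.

Answer: 132

Derivation:
Slide right:
row 0: [0, 32, 0, 16] -> [0, 0, 32, 16]  score +0 (running 0)
row 1: [64, 64, 64, 0] -> [0, 0, 64, 128]  score +128 (running 128)
row 2: [2, 4, 0, 0] -> [0, 0, 2, 4]  score +0 (running 128)
row 3: [0, 2, 2, 32] -> [0, 0, 4, 32]  score +4 (running 132)
Board after move:
  0   0  32  16
  0   0  64 128
  0   0   2   4
  0   0   4  32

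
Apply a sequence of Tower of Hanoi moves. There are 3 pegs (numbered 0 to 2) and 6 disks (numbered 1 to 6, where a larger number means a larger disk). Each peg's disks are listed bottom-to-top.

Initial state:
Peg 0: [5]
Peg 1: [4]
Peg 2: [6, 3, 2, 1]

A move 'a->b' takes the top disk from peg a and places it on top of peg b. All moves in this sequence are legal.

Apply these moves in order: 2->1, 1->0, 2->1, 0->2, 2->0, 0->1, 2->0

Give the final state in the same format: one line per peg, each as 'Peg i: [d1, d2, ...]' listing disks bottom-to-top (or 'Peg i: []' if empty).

Answer: Peg 0: [5, 3]
Peg 1: [4, 2, 1]
Peg 2: [6]

Derivation:
After move 1 (2->1):
Peg 0: [5]
Peg 1: [4, 1]
Peg 2: [6, 3, 2]

After move 2 (1->0):
Peg 0: [5, 1]
Peg 1: [4]
Peg 2: [6, 3, 2]

After move 3 (2->1):
Peg 0: [5, 1]
Peg 1: [4, 2]
Peg 2: [6, 3]

After move 4 (0->2):
Peg 0: [5]
Peg 1: [4, 2]
Peg 2: [6, 3, 1]

After move 5 (2->0):
Peg 0: [5, 1]
Peg 1: [4, 2]
Peg 2: [6, 3]

After move 6 (0->1):
Peg 0: [5]
Peg 1: [4, 2, 1]
Peg 2: [6, 3]

After move 7 (2->0):
Peg 0: [5, 3]
Peg 1: [4, 2, 1]
Peg 2: [6]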